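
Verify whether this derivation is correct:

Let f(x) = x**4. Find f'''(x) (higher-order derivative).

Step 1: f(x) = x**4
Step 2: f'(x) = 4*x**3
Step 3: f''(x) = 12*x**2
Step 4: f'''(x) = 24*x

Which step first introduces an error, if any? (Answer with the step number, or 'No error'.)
No error

All steps in this derivation are correct.
The final answer f'''(x) = 24*x is valid.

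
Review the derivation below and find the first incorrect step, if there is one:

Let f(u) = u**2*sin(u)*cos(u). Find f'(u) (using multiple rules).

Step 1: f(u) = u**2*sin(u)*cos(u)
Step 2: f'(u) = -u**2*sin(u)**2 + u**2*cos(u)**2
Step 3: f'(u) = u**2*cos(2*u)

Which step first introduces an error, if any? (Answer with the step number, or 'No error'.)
Step 2

Step 2 is incorrect due to a dropped term.
The step shows: -u**2*sin(u)**2 + u**2*cos(u)**2
The correct value should be: -u**2*sin(u)**2 + u**2*cos(u)**2 + 2*u*sin(u)*cos(u)

Explanation: A term was dropped: the term 2*u*sin(u)*cos(u) was incorrectly omitted
The later steps are derived from this incorrect expression, so the error originates in Step 2.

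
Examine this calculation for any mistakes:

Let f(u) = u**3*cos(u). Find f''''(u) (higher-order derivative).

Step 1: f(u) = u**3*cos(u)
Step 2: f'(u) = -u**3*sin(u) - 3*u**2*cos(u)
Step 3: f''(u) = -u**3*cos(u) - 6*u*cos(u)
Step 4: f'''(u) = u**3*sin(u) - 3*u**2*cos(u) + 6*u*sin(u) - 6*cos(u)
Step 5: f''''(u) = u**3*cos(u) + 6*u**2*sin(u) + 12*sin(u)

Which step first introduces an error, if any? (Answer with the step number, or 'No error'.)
Step 2

Step 2 is incorrect due to a sign flip.
The step shows: -u**3*sin(u) - 3*u**2*cos(u)
The correct value should be: -u**3*sin(u) + 3*u**2*cos(u)

Explanation: The sign of one term was flipped: the term 3*u**2*cos(u) was incorrectly written as -3*u**2*cos(u)
The later steps are derived from this incorrect expression, so the error originates in Step 2.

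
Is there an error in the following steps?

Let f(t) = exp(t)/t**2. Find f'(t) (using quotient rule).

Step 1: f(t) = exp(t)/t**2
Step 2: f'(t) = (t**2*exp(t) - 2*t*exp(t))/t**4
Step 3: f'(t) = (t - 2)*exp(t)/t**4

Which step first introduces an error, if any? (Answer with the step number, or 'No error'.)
Step 3

Step 3 is incorrect due to a wrong exponent.
The step shows: (t - 2)*exp(t)/t**4
The correct value should be: (t - 2)*exp(t)/t**3

Explanation: The exponent -3 on t was incorrectly written as -4: the term (t - 2)*exp(t)/t**3 was incorrectly written as (t - 2)*exp(t)/t**4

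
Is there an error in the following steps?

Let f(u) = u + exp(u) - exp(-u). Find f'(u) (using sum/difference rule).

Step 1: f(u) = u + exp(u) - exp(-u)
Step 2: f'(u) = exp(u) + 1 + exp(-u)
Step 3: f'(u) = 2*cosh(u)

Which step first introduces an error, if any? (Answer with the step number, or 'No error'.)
Step 3

Step 3 is incorrect due to a dropped term.
The step shows: 2*cosh(u)
The correct value should be: 2*cosh(u) + 1

Explanation: A term was dropped: the term 1 was incorrectly omitted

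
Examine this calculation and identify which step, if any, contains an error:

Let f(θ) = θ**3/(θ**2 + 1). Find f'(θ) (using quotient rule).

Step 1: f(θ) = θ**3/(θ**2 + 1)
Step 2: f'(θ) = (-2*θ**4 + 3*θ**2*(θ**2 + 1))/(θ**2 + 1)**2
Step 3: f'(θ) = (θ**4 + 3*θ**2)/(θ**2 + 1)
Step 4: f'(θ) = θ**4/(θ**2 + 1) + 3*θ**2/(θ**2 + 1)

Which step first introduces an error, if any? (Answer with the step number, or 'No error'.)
Step 3

Step 3 is incorrect due to a wrong exponent.
The step shows: (θ**4 + 3*θ**2)/(θ**2 + 1)
The correct value should be: (θ**4 + 3*θ**2)/(θ**2 + 1)**2

Explanation: The exponent -2 on θ**2 + 1 was incorrectly written as -1: the term (θ**4 + 3*θ**2)/(θ**2 + 1)**2 was incorrectly written as (θ**4 + 3*θ**2)/(θ**2 + 1)
The later steps are derived from this incorrect expression, so the error originates in Step 3.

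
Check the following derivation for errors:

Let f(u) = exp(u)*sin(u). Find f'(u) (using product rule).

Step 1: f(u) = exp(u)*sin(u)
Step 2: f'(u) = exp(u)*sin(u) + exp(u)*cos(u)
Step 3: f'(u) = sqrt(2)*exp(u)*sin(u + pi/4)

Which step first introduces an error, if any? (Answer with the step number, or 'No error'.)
No error

All steps in this derivation are correct.
The final answer f'(u) = sqrt(2)*exp(u)*sin(u + pi/4) is valid.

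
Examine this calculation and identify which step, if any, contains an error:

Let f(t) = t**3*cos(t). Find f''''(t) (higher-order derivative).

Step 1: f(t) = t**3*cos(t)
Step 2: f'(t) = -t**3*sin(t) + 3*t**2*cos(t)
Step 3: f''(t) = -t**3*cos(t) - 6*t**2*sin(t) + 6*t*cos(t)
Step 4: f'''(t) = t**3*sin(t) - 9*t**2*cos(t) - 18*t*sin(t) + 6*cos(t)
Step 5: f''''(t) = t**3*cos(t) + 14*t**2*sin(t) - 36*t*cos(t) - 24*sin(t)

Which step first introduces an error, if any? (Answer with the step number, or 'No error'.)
Step 5

Step 5 is incorrect due to a wrong coefficient.
The step shows: t**3*cos(t) + 14*t**2*sin(t) - 36*t*cos(t) - 24*sin(t)
The correct value should be: t**3*cos(t) + 12*t**2*sin(t) - 36*t*cos(t) - 24*sin(t)

Explanation: The coefficient 12 was incorrectly written as 14: the term 12*t**2*sin(t) was incorrectly written as 14*t**2*sin(t)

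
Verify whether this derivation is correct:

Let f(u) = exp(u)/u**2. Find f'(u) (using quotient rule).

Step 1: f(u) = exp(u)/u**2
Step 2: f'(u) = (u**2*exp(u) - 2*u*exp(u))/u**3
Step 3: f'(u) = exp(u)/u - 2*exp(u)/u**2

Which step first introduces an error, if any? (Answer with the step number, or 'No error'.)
Step 2

Step 2 is incorrect due to a wrong exponent.
The step shows: (u**2*exp(u) - 2*u*exp(u))/u**3
The correct value should be: (u**2*exp(u) - 2*u*exp(u))/u**4

Explanation: The exponent -4 on u was incorrectly written as -3: the term (u**2*exp(u) - 2*u*exp(u))/u**4 was incorrectly written as (u**2*exp(u) - 2*u*exp(u))/u**3
The later steps are derived from this incorrect expression, so the error originates in Step 2.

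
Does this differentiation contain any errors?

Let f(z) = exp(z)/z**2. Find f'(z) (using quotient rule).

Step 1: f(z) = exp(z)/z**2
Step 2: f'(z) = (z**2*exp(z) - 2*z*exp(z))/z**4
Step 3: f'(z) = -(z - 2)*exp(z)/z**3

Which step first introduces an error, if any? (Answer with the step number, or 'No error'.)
Step 3

Step 3 is incorrect due to a sign flip.
The step shows: -(z - 2)*exp(z)/z**3
The correct value should be: (z - 2)*exp(z)/z**3

Explanation: The sign of the whole expression was flipped: the term (z - 2)*exp(z)/z**3 was incorrectly written as -(z - 2)*exp(z)/z**3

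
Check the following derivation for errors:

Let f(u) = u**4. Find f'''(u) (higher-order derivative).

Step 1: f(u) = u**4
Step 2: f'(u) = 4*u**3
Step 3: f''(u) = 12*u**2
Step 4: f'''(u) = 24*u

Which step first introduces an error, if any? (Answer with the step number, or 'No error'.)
No error

All steps in this derivation are correct.
The final answer f'''(u) = 24*u is valid.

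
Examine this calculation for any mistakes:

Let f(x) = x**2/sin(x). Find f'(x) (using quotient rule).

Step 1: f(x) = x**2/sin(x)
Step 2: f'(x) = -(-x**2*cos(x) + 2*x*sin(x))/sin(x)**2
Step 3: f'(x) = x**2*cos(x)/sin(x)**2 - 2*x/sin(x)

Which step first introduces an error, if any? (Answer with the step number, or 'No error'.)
Step 2

Step 2 is incorrect due to a sign flip.
The step shows: -(-x**2*cos(x) + 2*x*sin(x))/sin(x)**2
The correct value should be: (-x**2*cos(x) + 2*x*sin(x))/sin(x)**2

Explanation: The sign of the whole expression was flipped: the term (-x**2*cos(x) + 2*x*sin(x))/sin(x)**2 was incorrectly written as -(-x**2*cos(x) + 2*x*sin(x))/sin(x)**2
The later steps are derived from this incorrect expression, so the error originates in Step 2.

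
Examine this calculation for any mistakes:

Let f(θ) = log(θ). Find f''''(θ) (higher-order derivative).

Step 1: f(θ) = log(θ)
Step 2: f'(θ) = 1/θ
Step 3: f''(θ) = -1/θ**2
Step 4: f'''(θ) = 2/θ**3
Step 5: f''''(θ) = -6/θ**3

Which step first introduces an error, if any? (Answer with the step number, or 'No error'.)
Step 5

Step 5 is incorrect due to a wrong exponent.
The step shows: -6/θ**3
The correct value should be: -6/θ**4

Explanation: The exponent -4 on θ was incorrectly written as -3: the term -6/θ**4 was incorrectly written as -6/θ**3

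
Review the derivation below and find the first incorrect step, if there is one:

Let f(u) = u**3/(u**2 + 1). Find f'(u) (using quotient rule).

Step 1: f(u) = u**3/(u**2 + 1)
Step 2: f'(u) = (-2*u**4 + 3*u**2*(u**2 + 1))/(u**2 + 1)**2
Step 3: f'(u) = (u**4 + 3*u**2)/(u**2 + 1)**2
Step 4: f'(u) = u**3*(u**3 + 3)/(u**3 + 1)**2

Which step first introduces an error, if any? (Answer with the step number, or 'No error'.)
Step 4

Step 4 is incorrect due to a wrong exponent.
The step shows: u**3*(u**3 + 3)/(u**3 + 1)**2
The correct value should be: u**2*(u**2 + 3)/(u**2 + 1)**2

Explanation: The exponent 2 on u was incorrectly written as 3: the term u**2*(u**2 + 3)/(u**2 + 1)**2 was incorrectly written as u**3*(u**3 + 3)/(u**3 + 1)**2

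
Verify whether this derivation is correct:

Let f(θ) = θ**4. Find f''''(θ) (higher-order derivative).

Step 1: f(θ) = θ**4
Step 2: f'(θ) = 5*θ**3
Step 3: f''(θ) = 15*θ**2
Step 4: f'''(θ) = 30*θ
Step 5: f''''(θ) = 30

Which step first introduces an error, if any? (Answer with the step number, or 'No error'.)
Step 2

Step 2 is incorrect due to a wrong coefficient.
The step shows: 5*θ**3
The correct value should be: 4*θ**3

Explanation: The coefficient 4 was incorrectly written as 5: the term 4*θ**3 was incorrectly written as 5*θ**3
The later steps are derived from this incorrect expression, so the error originates in Step 2.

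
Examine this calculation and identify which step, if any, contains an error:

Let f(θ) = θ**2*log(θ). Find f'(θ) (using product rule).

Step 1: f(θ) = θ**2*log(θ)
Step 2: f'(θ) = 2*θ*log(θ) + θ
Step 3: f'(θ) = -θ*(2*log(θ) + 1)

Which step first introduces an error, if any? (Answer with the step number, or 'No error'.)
Step 3

Step 3 is incorrect due to a sign flip.
The step shows: -θ*(2*log(θ) + 1)
The correct value should be: θ*(2*log(θ) + 1)

Explanation: The sign of the whole expression was flipped: the term θ*(2*log(θ) + 1) was incorrectly written as -θ*(2*log(θ) + 1)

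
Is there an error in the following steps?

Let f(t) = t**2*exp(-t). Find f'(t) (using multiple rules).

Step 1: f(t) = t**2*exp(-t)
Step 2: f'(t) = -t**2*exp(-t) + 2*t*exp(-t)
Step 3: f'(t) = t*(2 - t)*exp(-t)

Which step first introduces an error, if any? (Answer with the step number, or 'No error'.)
No error

All steps in this derivation are correct.
The final answer f'(t) = t*(2 - t)*exp(-t) is valid.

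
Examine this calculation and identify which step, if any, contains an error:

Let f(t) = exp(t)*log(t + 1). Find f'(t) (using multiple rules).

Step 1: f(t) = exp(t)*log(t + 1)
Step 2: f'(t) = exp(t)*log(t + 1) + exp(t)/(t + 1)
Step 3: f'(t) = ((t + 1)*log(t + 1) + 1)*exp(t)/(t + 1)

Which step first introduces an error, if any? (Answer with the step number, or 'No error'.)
No error

All steps in this derivation are correct.
The final answer f'(t) = ((t + 1)*log(t + 1) + 1)*exp(t)/(t + 1) is valid.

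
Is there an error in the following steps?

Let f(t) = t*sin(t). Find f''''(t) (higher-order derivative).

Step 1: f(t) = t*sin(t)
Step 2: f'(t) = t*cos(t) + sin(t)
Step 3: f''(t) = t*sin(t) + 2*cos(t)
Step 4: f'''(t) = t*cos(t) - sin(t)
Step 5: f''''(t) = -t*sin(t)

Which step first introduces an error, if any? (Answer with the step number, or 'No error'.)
Step 3

Step 3 is incorrect due to a sign flip.
The step shows: t*sin(t) + 2*cos(t)
The correct value should be: -t*sin(t) + 2*cos(t)

Explanation: The sign of one term was flipped: the term -t*sin(t) was incorrectly written as t*sin(t)
The later steps are derived from this incorrect expression, so the error originates in Step 3.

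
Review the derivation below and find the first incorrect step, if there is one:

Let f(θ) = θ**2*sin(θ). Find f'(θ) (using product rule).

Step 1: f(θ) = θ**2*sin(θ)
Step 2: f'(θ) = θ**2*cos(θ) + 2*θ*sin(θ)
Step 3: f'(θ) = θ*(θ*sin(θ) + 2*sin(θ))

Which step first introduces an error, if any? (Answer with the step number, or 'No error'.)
Step 3

Step 3 is incorrect due to a wrong trig function.
The step shows: θ*(θ*sin(θ) + 2*sin(θ))
The correct value should be: θ*(θ*cos(θ) + 2*sin(θ))

Explanation: cos(θ) was incorrectly written as sin(θ): the term θ*(θ*cos(θ) + 2*sin(θ)) was incorrectly written as θ*(θ*sin(θ) + 2*sin(θ))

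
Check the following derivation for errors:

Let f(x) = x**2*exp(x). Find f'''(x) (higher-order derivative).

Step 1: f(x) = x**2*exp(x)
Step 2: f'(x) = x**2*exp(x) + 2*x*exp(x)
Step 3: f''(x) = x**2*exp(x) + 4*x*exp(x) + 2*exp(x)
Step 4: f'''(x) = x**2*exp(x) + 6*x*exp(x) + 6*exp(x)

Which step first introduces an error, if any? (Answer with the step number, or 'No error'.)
No error

All steps in this derivation are correct.
The final answer f'''(x) = x**2*exp(x) + 6*x*exp(x) + 6*exp(x) is valid.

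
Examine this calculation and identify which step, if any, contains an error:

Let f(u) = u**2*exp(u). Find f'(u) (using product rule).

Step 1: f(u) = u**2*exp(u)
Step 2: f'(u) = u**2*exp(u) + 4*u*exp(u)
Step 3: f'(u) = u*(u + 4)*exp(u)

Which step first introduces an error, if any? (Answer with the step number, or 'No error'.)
Step 2

Step 2 is incorrect due to a wrong coefficient.
The step shows: u**2*exp(u) + 4*u*exp(u)
The correct value should be: u**2*exp(u) + 2*u*exp(u)

Explanation: The coefficient 2 was incorrectly written as 4: the term 2*u*exp(u) was incorrectly written as 4*u*exp(u)
The later steps are derived from this incorrect expression, so the error originates in Step 2.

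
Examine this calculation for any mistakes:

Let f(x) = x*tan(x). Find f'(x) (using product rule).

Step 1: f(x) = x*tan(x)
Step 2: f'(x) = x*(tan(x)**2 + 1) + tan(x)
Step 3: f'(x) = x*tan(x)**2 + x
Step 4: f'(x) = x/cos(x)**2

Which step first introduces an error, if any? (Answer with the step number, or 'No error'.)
Step 3

Step 3 is incorrect due to a dropped term.
The step shows: x*tan(x)**2 + x
The correct value should be: x*tan(x)**2 + x + tan(x)

Explanation: A term was dropped: the term tan(x) was incorrectly omitted
The later steps are derived from this incorrect expression, so the error originates in Step 3.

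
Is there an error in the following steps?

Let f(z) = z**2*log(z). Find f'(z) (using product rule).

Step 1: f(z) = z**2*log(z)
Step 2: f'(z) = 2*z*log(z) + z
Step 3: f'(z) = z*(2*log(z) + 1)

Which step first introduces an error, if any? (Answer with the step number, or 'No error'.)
No error

All steps in this derivation are correct.
The final answer f'(z) = z*(2*log(z) + 1) is valid.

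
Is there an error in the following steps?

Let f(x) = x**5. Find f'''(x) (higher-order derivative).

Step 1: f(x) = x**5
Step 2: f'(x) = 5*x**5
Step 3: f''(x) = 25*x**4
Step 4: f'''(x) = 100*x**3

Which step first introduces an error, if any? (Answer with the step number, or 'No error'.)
Step 2

Step 2 is incorrect due to a wrong exponent.
The step shows: 5*x**5
The correct value should be: 5*x**4

Explanation: The exponent 4 on x was incorrectly written as 5: the term 5*x**4 was incorrectly written as 5*x**5
The later steps are derived from this incorrect expression, so the error originates in Step 2.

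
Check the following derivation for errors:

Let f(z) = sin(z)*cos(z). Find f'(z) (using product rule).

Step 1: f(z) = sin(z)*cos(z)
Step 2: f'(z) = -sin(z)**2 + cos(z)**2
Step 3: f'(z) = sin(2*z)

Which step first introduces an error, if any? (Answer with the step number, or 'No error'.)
Step 3

Step 3 is incorrect due to a wrong trig function.
The step shows: sin(2*z)
The correct value should be: cos(2*z)

Explanation: cos(2*z) was incorrectly written as sin(2*z): the term cos(2*z) was incorrectly written as sin(2*z)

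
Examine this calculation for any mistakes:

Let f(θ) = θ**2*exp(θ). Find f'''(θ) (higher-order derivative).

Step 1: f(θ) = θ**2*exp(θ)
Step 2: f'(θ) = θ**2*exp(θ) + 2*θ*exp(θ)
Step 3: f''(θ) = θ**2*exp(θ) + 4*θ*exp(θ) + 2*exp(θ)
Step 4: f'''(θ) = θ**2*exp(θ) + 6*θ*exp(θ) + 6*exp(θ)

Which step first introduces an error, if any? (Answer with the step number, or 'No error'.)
No error

All steps in this derivation are correct.
The final answer f'''(θ) = θ**2*exp(θ) + 6*θ*exp(θ) + 6*exp(θ) is valid.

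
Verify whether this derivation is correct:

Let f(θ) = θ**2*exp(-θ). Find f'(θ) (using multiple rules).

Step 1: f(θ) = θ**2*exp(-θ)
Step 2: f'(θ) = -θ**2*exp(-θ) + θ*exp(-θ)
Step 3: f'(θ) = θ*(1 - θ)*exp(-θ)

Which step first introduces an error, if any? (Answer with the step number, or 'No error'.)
Step 2

Step 2 is incorrect due to a wrong coefficient.
The step shows: -θ**2*exp(-θ) + θ*exp(-θ)
The correct value should be: -θ**2*exp(-θ) + 2*θ*exp(-θ)

Explanation: The coefficient 2 was incorrectly written as 1: the term 2*θ*exp(-θ) was incorrectly written as θ*exp(-θ)
The later steps are derived from this incorrect expression, so the error originates in Step 2.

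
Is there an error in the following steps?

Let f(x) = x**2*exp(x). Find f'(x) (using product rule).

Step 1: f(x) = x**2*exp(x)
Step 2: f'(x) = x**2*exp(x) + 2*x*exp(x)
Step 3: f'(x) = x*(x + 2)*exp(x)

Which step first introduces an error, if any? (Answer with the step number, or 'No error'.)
No error

All steps in this derivation are correct.
The final answer f'(x) = x*(x + 2)*exp(x) is valid.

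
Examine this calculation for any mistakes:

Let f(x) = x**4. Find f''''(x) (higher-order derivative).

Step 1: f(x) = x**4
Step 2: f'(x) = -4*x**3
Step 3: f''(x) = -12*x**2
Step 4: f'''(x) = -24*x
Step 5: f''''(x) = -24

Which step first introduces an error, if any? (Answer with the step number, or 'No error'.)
Step 2

Step 2 is incorrect due to a sign flip.
The step shows: -4*x**3
The correct value should be: 4*x**3

Explanation: The sign of the whole expression was flipped: the term 4*x**3 was incorrectly written as -4*x**3
The later steps are derived from this incorrect expression, so the error originates in Step 2.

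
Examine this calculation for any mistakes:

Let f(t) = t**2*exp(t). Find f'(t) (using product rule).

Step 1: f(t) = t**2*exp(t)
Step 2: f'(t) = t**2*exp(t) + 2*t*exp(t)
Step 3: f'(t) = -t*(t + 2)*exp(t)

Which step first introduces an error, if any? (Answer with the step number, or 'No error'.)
Step 3

Step 3 is incorrect due to a sign flip.
The step shows: -t*(t + 2)*exp(t)
The correct value should be: t*(t + 2)*exp(t)

Explanation: The sign of the whole expression was flipped: the term t*(t + 2)*exp(t) was incorrectly written as -t*(t + 2)*exp(t)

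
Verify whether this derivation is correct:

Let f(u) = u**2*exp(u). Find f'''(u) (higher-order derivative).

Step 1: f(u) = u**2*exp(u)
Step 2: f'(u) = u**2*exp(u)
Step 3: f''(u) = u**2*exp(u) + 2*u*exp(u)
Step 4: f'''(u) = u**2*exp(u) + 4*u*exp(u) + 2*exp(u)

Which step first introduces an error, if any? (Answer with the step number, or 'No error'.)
Step 2

Step 2 is incorrect due to a dropped term.
The step shows: u**2*exp(u)
The correct value should be: u**2*exp(u) + 2*u*exp(u)

Explanation: A term was dropped: the term 2*u*exp(u) was incorrectly omitted
The later steps are derived from this incorrect expression, so the error originates in Step 2.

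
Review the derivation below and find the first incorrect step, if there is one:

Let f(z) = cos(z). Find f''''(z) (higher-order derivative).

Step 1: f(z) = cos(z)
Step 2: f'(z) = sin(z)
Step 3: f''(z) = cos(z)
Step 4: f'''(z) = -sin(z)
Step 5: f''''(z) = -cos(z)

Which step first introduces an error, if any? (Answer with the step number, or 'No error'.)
Step 2

Step 2 is incorrect due to a sign flip.
The step shows: sin(z)
The correct value should be: -sin(z)

Explanation: The sign of the whole expression was flipped: the term -sin(z) was incorrectly written as sin(z)
The later steps are derived from this incorrect expression, so the error originates in Step 2.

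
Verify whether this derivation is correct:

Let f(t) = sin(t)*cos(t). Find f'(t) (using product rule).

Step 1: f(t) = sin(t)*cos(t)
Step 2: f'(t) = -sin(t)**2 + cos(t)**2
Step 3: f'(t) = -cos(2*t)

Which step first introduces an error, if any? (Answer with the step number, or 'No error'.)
Step 3

Step 3 is incorrect due to a sign flip.
The step shows: -cos(2*t)
The correct value should be: cos(2*t)

Explanation: The sign of the whole expression was flipped: the term cos(2*t) was incorrectly written as -cos(2*t)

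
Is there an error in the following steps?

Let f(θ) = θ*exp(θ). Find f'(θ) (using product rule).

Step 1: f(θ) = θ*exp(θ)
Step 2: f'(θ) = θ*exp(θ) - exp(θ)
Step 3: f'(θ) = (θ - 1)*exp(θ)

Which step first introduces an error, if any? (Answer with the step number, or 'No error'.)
Step 2

Step 2 is incorrect due to a sign flip.
The step shows: θ*exp(θ) - exp(θ)
The correct value should be: θ*exp(θ) + exp(θ)

Explanation: The sign of one term was flipped: the term exp(θ) was incorrectly written as -exp(θ)
The later steps are derived from this incorrect expression, so the error originates in Step 2.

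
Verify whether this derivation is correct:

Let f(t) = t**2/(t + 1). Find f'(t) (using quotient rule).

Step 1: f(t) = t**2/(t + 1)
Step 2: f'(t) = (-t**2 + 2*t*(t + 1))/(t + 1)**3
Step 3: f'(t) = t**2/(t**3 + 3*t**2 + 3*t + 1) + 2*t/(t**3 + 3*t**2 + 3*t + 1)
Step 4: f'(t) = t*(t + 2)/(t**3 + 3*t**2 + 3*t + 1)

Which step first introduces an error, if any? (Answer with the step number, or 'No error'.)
Step 2

Step 2 is incorrect due to a wrong exponent.
The step shows: (-t**2 + 2*t*(t + 1))/(t + 1)**3
The correct value should be: (-t**2 + 2*t*(t + 1))/(t + 1)**2

Explanation: The exponent -2 on t + 1 was incorrectly written as -3: the term (-t**2 + 2*t*(t + 1))/(t + 1)**2 was incorrectly written as (-t**2 + 2*t*(t + 1))/(t + 1)**3
The later steps are derived from this incorrect expression, so the error originates in Step 2.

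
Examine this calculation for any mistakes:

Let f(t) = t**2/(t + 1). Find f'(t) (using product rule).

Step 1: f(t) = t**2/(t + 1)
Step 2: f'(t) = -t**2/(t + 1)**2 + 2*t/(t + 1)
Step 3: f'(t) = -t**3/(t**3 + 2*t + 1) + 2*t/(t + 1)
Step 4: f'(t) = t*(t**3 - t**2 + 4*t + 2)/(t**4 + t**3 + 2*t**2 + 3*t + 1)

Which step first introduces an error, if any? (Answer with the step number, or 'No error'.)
Step 3

Step 3 is incorrect due to a wrong exponent.
The step shows: -t**3/(t**3 + 2*t + 1) + 2*t/(t + 1)
The correct value should be: -t**2/(t**2 + 2*t + 1) + 2*t/(t + 1)

Explanation: The exponent 2 on t was incorrectly written as 3: the term -t**2/(t**2 + 2*t + 1) was incorrectly written as -t**3/(t**3 + 2*t + 1)
The later steps are derived from this incorrect expression, so the error originates in Step 3.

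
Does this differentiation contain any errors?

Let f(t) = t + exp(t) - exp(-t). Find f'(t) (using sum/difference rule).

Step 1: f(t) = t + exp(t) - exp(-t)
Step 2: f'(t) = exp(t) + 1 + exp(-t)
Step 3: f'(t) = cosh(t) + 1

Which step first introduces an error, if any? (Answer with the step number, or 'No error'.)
Step 3

Step 3 is incorrect due to a wrong coefficient.
The step shows: cosh(t) + 1
The correct value should be: 2*cosh(t) + 1

Explanation: The coefficient 2 was incorrectly written as 1: the term 2*cosh(t) was incorrectly written as cosh(t)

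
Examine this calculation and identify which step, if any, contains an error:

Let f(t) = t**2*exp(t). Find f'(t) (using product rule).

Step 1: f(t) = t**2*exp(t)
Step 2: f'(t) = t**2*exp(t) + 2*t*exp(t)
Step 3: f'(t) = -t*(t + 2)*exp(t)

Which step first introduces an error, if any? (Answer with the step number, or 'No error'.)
Step 3

Step 3 is incorrect due to a sign flip.
The step shows: -t*(t + 2)*exp(t)
The correct value should be: t*(t + 2)*exp(t)

Explanation: The sign of the whole expression was flipped: the term t*(t + 2)*exp(t) was incorrectly written as -t*(t + 2)*exp(t)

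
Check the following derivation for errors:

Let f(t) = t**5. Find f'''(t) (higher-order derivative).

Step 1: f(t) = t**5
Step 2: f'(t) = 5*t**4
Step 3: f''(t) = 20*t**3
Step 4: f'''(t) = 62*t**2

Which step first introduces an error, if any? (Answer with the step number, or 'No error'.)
Step 4

Step 4 is incorrect due to a wrong coefficient.
The step shows: 62*t**2
The correct value should be: 60*t**2

Explanation: The coefficient 60 was incorrectly written as 62: the term 60*t**2 was incorrectly written as 62*t**2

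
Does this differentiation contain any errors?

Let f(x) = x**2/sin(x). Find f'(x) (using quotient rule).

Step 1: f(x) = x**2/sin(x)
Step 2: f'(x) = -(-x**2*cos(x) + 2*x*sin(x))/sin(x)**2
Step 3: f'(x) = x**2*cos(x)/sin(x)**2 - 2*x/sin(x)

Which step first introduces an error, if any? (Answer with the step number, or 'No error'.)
Step 2

Step 2 is incorrect due to a sign flip.
The step shows: -(-x**2*cos(x) + 2*x*sin(x))/sin(x)**2
The correct value should be: (-x**2*cos(x) + 2*x*sin(x))/sin(x)**2

Explanation: The sign of the whole expression was flipped: the term (-x**2*cos(x) + 2*x*sin(x))/sin(x)**2 was incorrectly written as -(-x**2*cos(x) + 2*x*sin(x))/sin(x)**2
The later steps are derived from this incorrect expression, so the error originates in Step 2.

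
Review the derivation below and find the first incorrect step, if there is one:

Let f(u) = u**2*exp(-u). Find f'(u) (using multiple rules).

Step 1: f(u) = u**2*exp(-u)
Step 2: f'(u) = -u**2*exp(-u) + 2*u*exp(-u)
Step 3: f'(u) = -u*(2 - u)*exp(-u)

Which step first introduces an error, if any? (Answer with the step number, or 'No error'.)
Step 3

Step 3 is incorrect due to a sign flip.
The step shows: -u*(2 - u)*exp(-u)
The correct value should be: u*(2 - u)*exp(-u)

Explanation: The sign of the whole expression was flipped: the term u*(2 - u)*exp(-u) was incorrectly written as -u*(2 - u)*exp(-u)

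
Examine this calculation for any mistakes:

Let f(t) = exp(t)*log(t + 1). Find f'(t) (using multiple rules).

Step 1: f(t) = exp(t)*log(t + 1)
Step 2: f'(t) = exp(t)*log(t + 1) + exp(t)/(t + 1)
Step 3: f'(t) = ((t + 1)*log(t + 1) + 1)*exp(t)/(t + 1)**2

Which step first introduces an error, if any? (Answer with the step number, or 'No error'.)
Step 3

Step 3 is incorrect due to a wrong exponent.
The step shows: ((t + 1)*log(t + 1) + 1)*exp(t)/(t + 1)**2
The correct value should be: ((t + 1)*log(t + 1) + 1)*exp(t)/(t + 1)

Explanation: The exponent -1 on t + 1 was incorrectly written as -2: the term ((t + 1)*log(t + 1) + 1)*exp(t)/(t + 1) was incorrectly written as ((t + 1)*log(t + 1) + 1)*exp(t)/(t + 1)**2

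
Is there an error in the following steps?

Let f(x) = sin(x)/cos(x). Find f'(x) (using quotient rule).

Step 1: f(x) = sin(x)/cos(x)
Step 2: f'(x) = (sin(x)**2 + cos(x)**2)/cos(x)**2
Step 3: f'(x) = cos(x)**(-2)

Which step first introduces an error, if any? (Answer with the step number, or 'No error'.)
No error

All steps in this derivation are correct.
The final answer f'(x) = cos(x)**(-2) is valid.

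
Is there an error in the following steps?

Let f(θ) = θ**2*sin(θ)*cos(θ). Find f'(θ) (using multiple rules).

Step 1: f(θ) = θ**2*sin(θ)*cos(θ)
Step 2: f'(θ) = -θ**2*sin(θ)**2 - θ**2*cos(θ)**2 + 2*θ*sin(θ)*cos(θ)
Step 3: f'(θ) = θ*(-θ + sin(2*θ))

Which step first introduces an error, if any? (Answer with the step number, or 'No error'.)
Step 2

Step 2 is incorrect due to a sign flip.
The step shows: -θ**2*sin(θ)**2 - θ**2*cos(θ)**2 + 2*θ*sin(θ)*cos(θ)
The correct value should be: -θ**2*sin(θ)**2 + θ**2*cos(θ)**2 + 2*θ*sin(θ)*cos(θ)

Explanation: The sign of one term was flipped: the term θ**2*cos(θ)**2 was incorrectly written as -θ**2*cos(θ)**2
The later steps are derived from this incorrect expression, so the error originates in Step 2.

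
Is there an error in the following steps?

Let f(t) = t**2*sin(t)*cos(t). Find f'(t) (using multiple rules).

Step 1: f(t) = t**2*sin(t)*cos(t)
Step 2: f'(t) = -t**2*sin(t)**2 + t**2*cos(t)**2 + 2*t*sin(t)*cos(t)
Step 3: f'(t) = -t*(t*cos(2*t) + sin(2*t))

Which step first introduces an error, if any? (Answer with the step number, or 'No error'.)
Step 3

Step 3 is incorrect due to a sign flip.
The step shows: -t*(t*cos(2*t) + sin(2*t))
The correct value should be: t*(t*cos(2*t) + sin(2*t))

Explanation: The sign of the whole expression was flipped: the term t*(t*cos(2*t) + sin(2*t)) was incorrectly written as -t*(t*cos(2*t) + sin(2*t))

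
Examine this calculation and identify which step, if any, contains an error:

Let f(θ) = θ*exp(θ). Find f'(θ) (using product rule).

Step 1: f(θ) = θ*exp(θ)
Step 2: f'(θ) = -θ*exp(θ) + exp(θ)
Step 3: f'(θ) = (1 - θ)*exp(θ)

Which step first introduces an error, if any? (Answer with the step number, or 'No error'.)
Step 2

Step 2 is incorrect due to a sign flip.
The step shows: -θ*exp(θ) + exp(θ)
The correct value should be: θ*exp(θ) + exp(θ)

Explanation: The sign of one term was flipped: the term θ*exp(θ) was incorrectly written as -θ*exp(θ)
The later steps are derived from this incorrect expression, so the error originates in Step 2.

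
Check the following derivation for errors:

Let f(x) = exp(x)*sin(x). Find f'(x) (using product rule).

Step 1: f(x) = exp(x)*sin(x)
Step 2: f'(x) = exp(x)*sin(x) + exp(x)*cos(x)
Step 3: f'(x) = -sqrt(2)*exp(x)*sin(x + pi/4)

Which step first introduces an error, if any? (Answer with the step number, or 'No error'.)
Step 3

Step 3 is incorrect due to a sign flip.
The step shows: -sqrt(2)*exp(x)*sin(x + pi/4)
The correct value should be: sqrt(2)*exp(x)*sin(x + pi/4)

Explanation: The sign of the whole expression was flipped: the term sqrt(2)*exp(x)*sin(x + pi/4) was incorrectly written as -sqrt(2)*exp(x)*sin(x + pi/4)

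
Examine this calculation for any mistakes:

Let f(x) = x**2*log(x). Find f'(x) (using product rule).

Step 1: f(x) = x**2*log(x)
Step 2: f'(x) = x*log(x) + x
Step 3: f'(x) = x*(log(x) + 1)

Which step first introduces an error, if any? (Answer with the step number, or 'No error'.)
Step 2

Step 2 is incorrect due to a wrong coefficient.
The step shows: x*log(x) + x
The correct value should be: 2*x*log(x) + x

Explanation: The coefficient 2 was incorrectly written as 1: the term 2*x*log(x) was incorrectly written as x*log(x)
The later steps are derived from this incorrect expression, so the error originates in Step 2.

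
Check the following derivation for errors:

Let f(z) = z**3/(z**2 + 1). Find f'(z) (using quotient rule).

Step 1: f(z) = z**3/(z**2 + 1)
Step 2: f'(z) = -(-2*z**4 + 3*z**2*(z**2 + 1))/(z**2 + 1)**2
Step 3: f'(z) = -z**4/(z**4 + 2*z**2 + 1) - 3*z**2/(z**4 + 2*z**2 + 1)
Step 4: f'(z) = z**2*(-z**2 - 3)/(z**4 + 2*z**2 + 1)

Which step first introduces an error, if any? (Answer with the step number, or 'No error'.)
Step 2

Step 2 is incorrect due to a sign flip.
The step shows: -(-2*z**4 + 3*z**2*(z**2 + 1))/(z**2 + 1)**2
The correct value should be: (-2*z**4 + 3*z**2*(z**2 + 1))/(z**2 + 1)**2

Explanation: The sign of the whole expression was flipped: the term (-2*z**4 + 3*z**2*(z**2 + 1))/(z**2 + 1)**2 was incorrectly written as -(-2*z**4 + 3*z**2*(z**2 + 1))/(z**2 + 1)**2
The later steps are derived from this incorrect expression, so the error originates in Step 2.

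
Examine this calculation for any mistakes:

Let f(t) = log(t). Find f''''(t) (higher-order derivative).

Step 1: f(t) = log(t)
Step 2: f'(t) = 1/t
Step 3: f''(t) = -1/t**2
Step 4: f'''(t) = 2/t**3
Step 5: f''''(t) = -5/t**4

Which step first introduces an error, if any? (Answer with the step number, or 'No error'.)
Step 5

Step 5 is incorrect due to a wrong coefficient.
The step shows: -5/t**4
The correct value should be: -6/t**4

Explanation: The coefficient -6 was incorrectly written as -5: the term -6/t**4 was incorrectly written as -5/t**4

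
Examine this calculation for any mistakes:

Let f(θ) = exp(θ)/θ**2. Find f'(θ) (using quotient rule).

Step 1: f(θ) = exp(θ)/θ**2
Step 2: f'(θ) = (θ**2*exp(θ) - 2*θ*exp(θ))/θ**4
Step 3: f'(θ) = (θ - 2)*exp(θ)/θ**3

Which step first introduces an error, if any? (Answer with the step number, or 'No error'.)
No error

All steps in this derivation are correct.
The final answer f'(θ) = (θ - 2)*exp(θ)/θ**3 is valid.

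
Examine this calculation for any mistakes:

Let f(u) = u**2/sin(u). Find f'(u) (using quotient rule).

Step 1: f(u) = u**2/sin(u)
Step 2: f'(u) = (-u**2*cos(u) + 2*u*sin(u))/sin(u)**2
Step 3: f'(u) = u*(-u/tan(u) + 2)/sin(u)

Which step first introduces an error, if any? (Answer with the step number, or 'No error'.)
No error

All steps in this derivation are correct.
The final answer f'(u) = u*(-u/tan(u) + 2)/sin(u) is valid.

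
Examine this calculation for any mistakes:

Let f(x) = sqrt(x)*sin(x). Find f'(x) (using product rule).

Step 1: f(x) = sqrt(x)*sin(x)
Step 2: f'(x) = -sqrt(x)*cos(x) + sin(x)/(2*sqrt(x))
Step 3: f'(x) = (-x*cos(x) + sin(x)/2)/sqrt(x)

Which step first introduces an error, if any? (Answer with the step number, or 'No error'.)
Step 2

Step 2 is incorrect due to a sign flip.
The step shows: -sqrt(x)*cos(x) + sin(x)/(2*sqrt(x))
The correct value should be: sqrt(x)*cos(x) + sin(x)/(2*sqrt(x))

Explanation: The sign of one term was flipped: the term sqrt(x)*cos(x) was incorrectly written as -sqrt(x)*cos(x)
The later steps are derived from this incorrect expression, so the error originates in Step 2.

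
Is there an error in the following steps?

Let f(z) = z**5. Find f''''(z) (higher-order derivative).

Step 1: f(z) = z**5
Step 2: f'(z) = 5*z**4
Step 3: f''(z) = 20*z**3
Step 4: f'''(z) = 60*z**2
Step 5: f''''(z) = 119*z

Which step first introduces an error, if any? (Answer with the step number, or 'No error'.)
Step 5

Step 5 is incorrect due to a wrong coefficient.
The step shows: 119*z
The correct value should be: 120*z

Explanation: The coefficient 120 was incorrectly written as 119: the term 120*z was incorrectly written as 119*z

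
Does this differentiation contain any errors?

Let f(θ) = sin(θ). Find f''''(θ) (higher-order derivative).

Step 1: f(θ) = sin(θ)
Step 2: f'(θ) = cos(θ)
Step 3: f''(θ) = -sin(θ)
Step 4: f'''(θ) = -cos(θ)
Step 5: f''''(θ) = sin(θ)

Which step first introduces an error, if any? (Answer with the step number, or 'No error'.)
No error

All steps in this derivation are correct.
The final answer f''''(θ) = sin(θ) is valid.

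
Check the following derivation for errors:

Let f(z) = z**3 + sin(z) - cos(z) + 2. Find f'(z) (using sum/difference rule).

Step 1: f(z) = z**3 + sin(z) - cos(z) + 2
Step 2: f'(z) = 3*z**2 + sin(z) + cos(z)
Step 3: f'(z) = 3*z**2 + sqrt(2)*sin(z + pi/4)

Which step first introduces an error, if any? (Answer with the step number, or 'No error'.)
No error

All steps in this derivation are correct.
The final answer f'(z) = 3*z**2 + sqrt(2)*sin(z + pi/4) is valid.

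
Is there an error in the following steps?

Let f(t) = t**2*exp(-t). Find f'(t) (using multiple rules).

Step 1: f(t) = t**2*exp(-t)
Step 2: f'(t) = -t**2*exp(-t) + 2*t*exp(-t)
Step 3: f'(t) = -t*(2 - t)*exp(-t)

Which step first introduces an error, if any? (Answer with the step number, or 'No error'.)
Step 3

Step 3 is incorrect due to a sign flip.
The step shows: -t*(2 - t)*exp(-t)
The correct value should be: t*(2 - t)*exp(-t)

Explanation: The sign of the whole expression was flipped: the term t*(2 - t)*exp(-t) was incorrectly written as -t*(2 - t)*exp(-t)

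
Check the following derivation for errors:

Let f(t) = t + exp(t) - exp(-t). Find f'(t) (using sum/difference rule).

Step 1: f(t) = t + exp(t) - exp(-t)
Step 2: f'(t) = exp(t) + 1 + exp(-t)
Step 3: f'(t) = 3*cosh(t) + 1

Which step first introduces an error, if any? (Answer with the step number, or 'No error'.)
Step 3

Step 3 is incorrect due to a wrong coefficient.
The step shows: 3*cosh(t) + 1
The correct value should be: 2*cosh(t) + 1

Explanation: The coefficient 2 was incorrectly written as 3: the term 2*cosh(t) was incorrectly written as 3*cosh(t)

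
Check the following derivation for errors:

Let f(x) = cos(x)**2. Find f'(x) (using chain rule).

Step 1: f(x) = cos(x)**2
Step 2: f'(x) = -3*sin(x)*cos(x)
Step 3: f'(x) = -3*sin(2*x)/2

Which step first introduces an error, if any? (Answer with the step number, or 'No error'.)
Step 2

Step 2 is incorrect due to a wrong coefficient.
The step shows: -3*sin(x)*cos(x)
The correct value should be: -2*sin(x)*cos(x)

Explanation: The coefficient -2 was incorrectly written as -3: the term -2*sin(x)*cos(x) was incorrectly written as -3*sin(x)*cos(x)
The later steps are derived from this incorrect expression, so the error originates in Step 2.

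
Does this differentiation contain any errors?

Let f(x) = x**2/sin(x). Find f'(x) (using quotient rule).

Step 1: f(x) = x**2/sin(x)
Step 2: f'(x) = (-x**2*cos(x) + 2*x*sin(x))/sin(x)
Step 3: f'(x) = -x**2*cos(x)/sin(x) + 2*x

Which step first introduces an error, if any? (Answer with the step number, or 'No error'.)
Step 2

Step 2 is incorrect due to a wrong exponent.
The step shows: (-x**2*cos(x) + 2*x*sin(x))/sin(x)
The correct value should be: (-x**2*cos(x) + 2*x*sin(x))/sin(x)**2

Explanation: The exponent -2 on sin(x) was incorrectly written as -1: the term (-x**2*cos(x) + 2*x*sin(x))/sin(x)**2 was incorrectly written as (-x**2*cos(x) + 2*x*sin(x))/sin(x)
The later steps are derived from this incorrect expression, so the error originates in Step 2.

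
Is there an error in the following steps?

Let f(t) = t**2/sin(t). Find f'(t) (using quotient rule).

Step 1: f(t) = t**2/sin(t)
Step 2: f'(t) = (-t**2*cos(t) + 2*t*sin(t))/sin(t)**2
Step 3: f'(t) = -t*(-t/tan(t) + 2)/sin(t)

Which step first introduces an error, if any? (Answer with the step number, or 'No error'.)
Step 3

Step 3 is incorrect due to a sign flip.
The step shows: -t*(-t/tan(t) + 2)/sin(t)
The correct value should be: t*(-t/tan(t) + 2)/sin(t)

Explanation: The sign of the whole expression was flipped: the term t*(-t/tan(t) + 2)/sin(t) was incorrectly written as -t*(-t/tan(t) + 2)/sin(t)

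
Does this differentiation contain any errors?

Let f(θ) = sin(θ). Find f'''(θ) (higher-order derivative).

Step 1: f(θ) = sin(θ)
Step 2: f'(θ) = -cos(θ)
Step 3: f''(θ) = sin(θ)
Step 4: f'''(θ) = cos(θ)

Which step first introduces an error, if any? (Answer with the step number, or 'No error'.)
Step 2

Step 2 is incorrect due to a sign flip.
The step shows: -cos(θ)
The correct value should be: cos(θ)

Explanation: The sign of the whole expression was flipped: the term cos(θ) was incorrectly written as -cos(θ)
The later steps are derived from this incorrect expression, so the error originates in Step 2.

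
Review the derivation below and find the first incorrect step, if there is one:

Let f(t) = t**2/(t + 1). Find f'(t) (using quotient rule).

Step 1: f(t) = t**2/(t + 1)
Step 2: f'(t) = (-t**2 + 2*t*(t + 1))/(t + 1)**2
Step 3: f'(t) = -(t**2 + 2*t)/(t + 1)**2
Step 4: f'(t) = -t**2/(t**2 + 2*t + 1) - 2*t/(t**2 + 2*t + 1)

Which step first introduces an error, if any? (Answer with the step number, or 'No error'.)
Step 3

Step 3 is incorrect due to a sign flip.
The step shows: -(t**2 + 2*t)/(t + 1)**2
The correct value should be: (t**2 + 2*t)/(t + 1)**2

Explanation: The sign of the whole expression was flipped: the term (t**2 + 2*t)/(t + 1)**2 was incorrectly written as -(t**2 + 2*t)/(t + 1)**2
The later steps are derived from this incorrect expression, so the error originates in Step 3.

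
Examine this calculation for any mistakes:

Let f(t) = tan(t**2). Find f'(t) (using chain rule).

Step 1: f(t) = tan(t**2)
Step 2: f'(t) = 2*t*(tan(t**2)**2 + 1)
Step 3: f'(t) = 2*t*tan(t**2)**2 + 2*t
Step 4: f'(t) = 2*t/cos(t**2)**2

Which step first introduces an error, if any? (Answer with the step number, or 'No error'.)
No error

All steps in this derivation are correct.
The final answer f'(t) = 2*t/cos(t**2)**2 is valid.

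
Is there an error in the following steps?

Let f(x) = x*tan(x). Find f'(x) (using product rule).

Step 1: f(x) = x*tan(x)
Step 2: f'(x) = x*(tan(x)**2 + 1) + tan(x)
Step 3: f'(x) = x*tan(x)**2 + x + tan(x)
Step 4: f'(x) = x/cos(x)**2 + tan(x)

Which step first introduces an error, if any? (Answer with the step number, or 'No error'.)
No error

All steps in this derivation are correct.
The final answer f'(x) = x/cos(x)**2 + tan(x) is valid.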